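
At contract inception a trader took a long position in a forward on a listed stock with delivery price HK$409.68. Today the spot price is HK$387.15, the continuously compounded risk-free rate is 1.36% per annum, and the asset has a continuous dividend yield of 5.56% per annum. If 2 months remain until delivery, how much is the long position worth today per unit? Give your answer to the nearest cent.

-HK$25.17

Current fair forward for the remaining 2 months: F = S·e^((r − q)·T), (r − q) = 0.0136 − 0.0556 = -0.0420
F = 387.15 · e^(-0.0420 × 2/12) = 387.15 × 0.993024 = 384.4492
Value of long forward = (F − K)·e^(−rT) = (384.4492 − 409.68) · e^(−0.0136·2/12)
= -25.2308 × 0.997736 = -25.17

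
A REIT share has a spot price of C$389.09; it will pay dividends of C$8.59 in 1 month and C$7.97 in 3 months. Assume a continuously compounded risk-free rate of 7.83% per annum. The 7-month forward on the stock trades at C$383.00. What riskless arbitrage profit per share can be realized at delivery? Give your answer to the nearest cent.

PV(dividends) I = 8.59·e^(−0.0783·1/12) + 7.97·e^(−0.0783·3/12) = 16.3496
Fair forward F* = (S − I)·e^(rT) = (389.09 − 16.3496)·e^0.045675 = 372.7404 × 1.046734 = 390.1600
Market C$383.00 < fair 390.1600: forward underpriced → reverse cash-and-carry (short the stock, invest proceeds at r, pay the dividends, go long the forward).
Profit at T = |F_mkt − F*| = |383.00 − 390.1600| = C$7.16 per share

C$7.16 per share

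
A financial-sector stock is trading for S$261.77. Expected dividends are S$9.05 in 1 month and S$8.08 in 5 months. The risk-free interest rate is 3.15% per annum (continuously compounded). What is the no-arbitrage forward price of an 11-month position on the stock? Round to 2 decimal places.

S$251.94

PV(dividends) I = 9.05·e^(−0.0315·1/12) + 8.08·e^(−0.0315·5/12)
I = 9.0263 + 7.9746 = 17.0009
F = (S − I)·e^(rT) = (261.77 − 17.0009) · e^(0.0315·11/12)
= 244.7691 · e^0.028875 = 244.7691 × 1.029296 = S$251.94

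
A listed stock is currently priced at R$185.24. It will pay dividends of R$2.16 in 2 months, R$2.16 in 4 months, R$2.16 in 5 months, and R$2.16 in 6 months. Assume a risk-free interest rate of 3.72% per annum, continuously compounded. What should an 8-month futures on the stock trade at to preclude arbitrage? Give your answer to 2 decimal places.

R$181.15

PV(dividends) I = 2.16·e^(−0.0372·2/12) + 2.16·e^(−0.0372·4/12) + 2.16·e^(−0.0372·5/12) + 2.16·e^(−0.0372·6/12)
I = 2.1466 + 2.1334 + 2.1268 + 2.1202 = 8.5270
F = (S − I)·e^(rT) = (185.24 − 8.5270) · e^(0.0372·8/12)
= 176.7130 · e^0.024800 = 176.7130 × 1.025110 = R$181.15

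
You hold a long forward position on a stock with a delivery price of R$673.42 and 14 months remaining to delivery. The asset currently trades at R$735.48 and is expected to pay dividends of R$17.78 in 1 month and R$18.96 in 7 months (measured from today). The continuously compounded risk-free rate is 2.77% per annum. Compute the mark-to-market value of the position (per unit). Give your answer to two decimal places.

R$47.08

PV(remaining dividends) I = 17.78·e^(−0.0277·1/12) + 18.96·e^(−0.0277·7/12) = 36.3951
Current forward F = (S − I)·e^(rT) = (735.48 − 36.3951)·e^(0.0277·14/12) = 699.0849 × 1.032845 = 722.0463
Value (long) = (F − K)·e^(−rT) = (722.0463 − 673.42) × 0.968200 = 47.0800
Value = R$47.08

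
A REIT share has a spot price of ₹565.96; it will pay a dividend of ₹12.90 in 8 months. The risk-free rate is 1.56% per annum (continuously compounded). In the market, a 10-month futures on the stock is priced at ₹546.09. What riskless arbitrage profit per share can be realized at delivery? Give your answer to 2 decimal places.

PV(dividends) I = 12.90·e^(−0.0156·8/12) = 12.7665
Fair futures F* = (S − I)·e^(rT) = (565.96 − 12.7665)·e^0.013000 = 553.1935 × 1.013085 = 560.4320
Market ₹546.09 < fair 560.4320: forward underpriced → reverse cash-and-carry (short the stock, invest proceeds at r, pay the dividends, go long the forward).
Profit at T = |F_mkt − F*| = |546.09 − 560.4320| = ₹14.34 per share

₹14.34 per share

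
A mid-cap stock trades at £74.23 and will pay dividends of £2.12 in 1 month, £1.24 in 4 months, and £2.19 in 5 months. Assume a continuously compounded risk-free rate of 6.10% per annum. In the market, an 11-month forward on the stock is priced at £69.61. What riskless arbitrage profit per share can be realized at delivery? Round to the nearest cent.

PV(dividends) I = 2.12·e^(−0.0610·1/12) + 1.24·e^(−0.0610·4/12) + 2.19·e^(−0.0610·5/12) = 5.4593
Fair forward F* = (S − I)·e^(rT) = (74.23 − 5.4593)·e^0.055917 = 68.7707 × 1.057510 = 72.7257
Market £69.61 < fair 72.7257: forward underpriced → reverse cash-and-carry (short the stock, invest proceeds at r, pay the dividends, go long the forward).
Profit at T = |F_mkt − F*| = |69.61 − 72.7257| = £3.12 per share

£3.12 per share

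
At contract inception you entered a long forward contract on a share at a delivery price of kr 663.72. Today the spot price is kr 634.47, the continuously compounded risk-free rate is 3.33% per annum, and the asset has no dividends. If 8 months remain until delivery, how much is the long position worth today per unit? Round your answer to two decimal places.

-kr 14.68

Current fair forward for the remaining 8 months: F = S·e^(r·T), r = 0.0333
F = 634.47 · e^(0.0333 × 8/12) = 634.47 × 1.022448 = 648.7126
Value of long forward = (F − K)·e^(−rT) = (648.7126 − 663.72) · e^(−0.0333·8/12)
= -15.0074 × 0.978045 = -14.68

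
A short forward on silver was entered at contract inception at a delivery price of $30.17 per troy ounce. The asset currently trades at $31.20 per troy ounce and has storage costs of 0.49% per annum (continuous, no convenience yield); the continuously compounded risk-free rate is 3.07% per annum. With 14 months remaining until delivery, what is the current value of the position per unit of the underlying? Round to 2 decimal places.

-$2.27 per troy ounce

Current fair forward for the remaining 14 months: F = S·e^((r + u)·T), (r + u) = 0.0307 + 0.0049 = 0.0356
F = 31.20 · e^(0.0356 × 14/12) = 31.20 × 1.042408 = 32.5231
Value of long forward = (F − K)·e^(−rT) = (32.5231 − 30.17) · e^(−0.0307·14/12)
= 2.3531 × 0.964817 = 2.27
Short position value = −(long value) = -$2.27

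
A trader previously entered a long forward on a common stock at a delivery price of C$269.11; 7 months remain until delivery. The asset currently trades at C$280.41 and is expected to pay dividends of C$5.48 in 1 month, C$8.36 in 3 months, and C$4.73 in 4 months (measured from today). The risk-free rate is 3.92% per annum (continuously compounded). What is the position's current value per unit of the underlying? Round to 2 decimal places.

-C$1.03

PV(remaining dividends) I = 5.48·e^(−0.0392·1/12) + 8.36·e^(−0.0392·3/12) + 4.73·e^(−0.0392·4/12) = 18.4092
Current forward F = (S − I)·e^(rT) = (280.41 − 18.4092)·e^(0.0392·7/12) = 262.0008 × 1.023130 = 268.0609
Value (long) = (F − K)·e^(−rT) = (268.0609 − 269.11) × 0.977393 = -1.0254
Value = -C$1.03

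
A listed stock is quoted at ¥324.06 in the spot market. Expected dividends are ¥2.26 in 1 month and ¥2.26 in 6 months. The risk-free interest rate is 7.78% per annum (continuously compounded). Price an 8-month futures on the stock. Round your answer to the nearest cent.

¥336.66

PV(dividends) I = 2.26·e^(−0.0778·1/12) + 2.26·e^(−0.0778·6/12)
I = 2.2454 + 2.1738 = 4.4192
F = (S − I)·e^(rT) = (324.06 − 4.4192) · e^(0.0778·8/12)
= 319.6408 · e^0.051867 = 319.6408 × 1.053236 = ¥336.66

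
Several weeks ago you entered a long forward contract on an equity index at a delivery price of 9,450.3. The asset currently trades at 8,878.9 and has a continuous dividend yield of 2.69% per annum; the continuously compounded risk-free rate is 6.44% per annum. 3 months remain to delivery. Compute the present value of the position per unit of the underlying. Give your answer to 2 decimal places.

Current fair forward for the remaining 3 months: F = S·e^((r − q)·T), (r − q) = 0.0644 − 0.0269 = 0.0375
F = 8878.9 · e^(0.0375 × 3/12) = 8878.9 × 1.00941908 = 8962.5311
Value of long forward = (F − K)·e^(−rT) = (8962.5311 − 9450.3) · e^(−0.0644·3/12)
= -487.7689 × 0.98402891 = -479.98

-479.98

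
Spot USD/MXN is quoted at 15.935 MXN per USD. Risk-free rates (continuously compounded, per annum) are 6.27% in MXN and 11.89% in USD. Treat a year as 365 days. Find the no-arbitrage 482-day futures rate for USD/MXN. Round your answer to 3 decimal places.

F = S·e^((r_MXN − r_USD)T) = 15.935 · e^((0.0627 − 0.1189) × 482/365)
= 15.935 · e^-0.074215 = 15.935 × 0.928472
F = 14.795 MXN per USD

14.795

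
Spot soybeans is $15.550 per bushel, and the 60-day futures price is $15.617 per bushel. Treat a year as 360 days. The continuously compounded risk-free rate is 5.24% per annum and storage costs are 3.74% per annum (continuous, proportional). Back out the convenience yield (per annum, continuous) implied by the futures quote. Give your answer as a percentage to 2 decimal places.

F = S·e^((r+u−y)T) ⇒ (r+u−y) = ln(F/S)/T
ln(15.617/15.550) = 0.004299; /T ⇒ 0.025794
y = r + u − ln(F/S)/T = 0.0524 + 0.0374 − 0.025794 = 0.064006
y = 6.40%

6.40%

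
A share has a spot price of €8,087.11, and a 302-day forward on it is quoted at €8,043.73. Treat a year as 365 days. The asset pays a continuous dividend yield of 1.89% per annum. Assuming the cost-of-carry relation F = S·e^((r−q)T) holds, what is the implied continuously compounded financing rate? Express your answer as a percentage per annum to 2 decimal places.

From F = S·e^((r−q)T): (r − q) = ln(F/S)/T
ln(8043.73/8087.11) = ln(0.994636) = -0.005378
(r − q) = -0.005378 / (302/365) = -0.006500
r = ln(F/S)/T + q = -0.006500 + 0.0189 = 0.012400
r = 1.24%

1.24%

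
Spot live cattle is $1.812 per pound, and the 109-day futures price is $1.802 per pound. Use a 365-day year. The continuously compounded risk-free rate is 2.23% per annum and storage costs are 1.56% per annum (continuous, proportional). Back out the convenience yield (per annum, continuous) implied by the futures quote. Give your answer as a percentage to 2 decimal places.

F = S·e^((r+u−y)T) ⇒ (r+u−y) = ln(F/S)/T
ln(1.802/1.812) = -0.005534; /T ⇒ -0.018531
y = r + u − ln(F/S)/T = 0.0223 + 0.0156 + 0.018531 = 0.056431
y = 5.64%

5.64%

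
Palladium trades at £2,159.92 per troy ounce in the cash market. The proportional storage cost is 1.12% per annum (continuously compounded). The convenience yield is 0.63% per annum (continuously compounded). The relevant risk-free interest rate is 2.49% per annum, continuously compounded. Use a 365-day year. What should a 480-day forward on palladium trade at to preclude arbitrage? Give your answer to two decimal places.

Net carry = r + u − y = 0.0249 + 0.0112 − 0.0063 = 0.0298
F = S·e^((r+u−y)T) = 2159.92 · e^(0.0298 × 480/365) = 2159.92 · e^0.03918904
= 2159.92 × 1.03996706 = £2,246.25 per troy ounce

£2,246.25 per troy ounce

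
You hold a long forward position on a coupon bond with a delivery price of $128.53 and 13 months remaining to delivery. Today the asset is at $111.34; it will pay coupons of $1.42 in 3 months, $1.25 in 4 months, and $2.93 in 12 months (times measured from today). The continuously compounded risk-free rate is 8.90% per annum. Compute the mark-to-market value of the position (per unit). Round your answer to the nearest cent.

PV(remaining coupons) I = 1.42·e^(−0.0890·3/12) + 1.25·e^(−0.0890·4/12) + 2.93·e^(−0.0890·12/12) = 5.2827
Current forward F = (S − I)·e^(rT) = (111.34 − 5.2827)·e^(0.0890·13/12) = 106.0573 × 1.101218 = 116.7922
Value (long) = (F − K)·e^(−rT) = (116.7922 − 128.53) × 0.908086 = -10.6589
Value = -$10.66

-$10.66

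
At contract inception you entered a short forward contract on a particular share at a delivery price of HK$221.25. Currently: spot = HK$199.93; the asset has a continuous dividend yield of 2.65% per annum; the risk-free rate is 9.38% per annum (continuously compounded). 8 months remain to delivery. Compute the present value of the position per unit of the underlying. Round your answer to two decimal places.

Current fair forward for the remaining 8 months: F = S·e^((r − q)·T), (r − q) = 0.0938 − 0.0265 = 0.0673
F = 199.93 · e^(0.0673 × 8/12) = 199.93 × 1.045888 = 209.1044
Value of long forward = (F − K)·e^(−rT) = (209.1044 − 221.25) · e^(−0.0938·8/12)
= -12.1456 × 0.939382 = -11.41
Short position value = −(long value) = HK$11.41

HK$11.41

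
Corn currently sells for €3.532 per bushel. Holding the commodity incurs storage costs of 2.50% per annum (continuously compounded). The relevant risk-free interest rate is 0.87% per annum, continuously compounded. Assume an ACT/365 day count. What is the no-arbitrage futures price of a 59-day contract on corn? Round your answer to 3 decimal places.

€3.551 per bushel

Net carry = r + u − y = 0.0087 + 0.0250 − 0.0000 = 0.0337
F = S·e^((r+u−y)T) = 3.532 · e^(0.0337 × 59/365) = 3.532 · e^0.005447
= 3.532 × 1.005462 = €3.551 per bushel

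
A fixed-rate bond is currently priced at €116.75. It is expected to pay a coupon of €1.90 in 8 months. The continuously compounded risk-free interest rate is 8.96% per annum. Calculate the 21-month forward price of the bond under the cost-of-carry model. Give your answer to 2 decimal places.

PV(coupons) I = 1.90·e^(−0.0896·8/12)
I = 1.7898
F = (S − I)·e^(rT) = (116.75 − 1.7898) · e^(0.0896·21/12)
= 114.9602 · e^0.156800 = 114.9602 × 1.169762 = €134.48

€134.48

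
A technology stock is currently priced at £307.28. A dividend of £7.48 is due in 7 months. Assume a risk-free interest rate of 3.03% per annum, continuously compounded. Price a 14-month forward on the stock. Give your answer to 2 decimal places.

£310.72

PV(dividends) I = 7.48·e^(−0.0303·7/12)
I = 7.3490
F = (S − I)·e^(rT) = (307.28 − 7.3490) · e^(0.0303·14/12)
= 299.9310 · e^0.035350 = 299.9310 × 1.035982 = £310.72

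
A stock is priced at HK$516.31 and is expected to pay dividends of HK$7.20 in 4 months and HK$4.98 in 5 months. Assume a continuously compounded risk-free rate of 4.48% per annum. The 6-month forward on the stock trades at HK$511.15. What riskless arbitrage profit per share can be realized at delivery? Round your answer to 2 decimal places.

HK$4.60 per share

PV(dividends) I = 7.20·e^(−0.0448·4/12) + 4.98·e^(−0.0448·5/12) = 11.9812
Fair forward F* = (S − I)·e^(rT) = (516.31 − 11.9812)·e^0.022400 = 504.3288 × 1.022653 = 515.7534
Market HK$511.15 < fair 515.7534: forward underpriced → reverse cash-and-carry (short the stock, invest proceeds at r, pay the dividends, go long the forward).
Profit at T = |F_mkt − F*| = |511.15 − 515.7534| = HK$4.60 per share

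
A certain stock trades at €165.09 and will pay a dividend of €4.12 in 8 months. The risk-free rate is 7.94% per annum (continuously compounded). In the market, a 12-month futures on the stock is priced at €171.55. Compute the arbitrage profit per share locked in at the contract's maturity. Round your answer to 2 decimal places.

PV(dividends) I = 4.12·e^(−0.0794·8/12) = 3.9076
Fair futures F* = (S − I)·e^(rT) = (165.09 − 3.9076)·e^0.079400 = 161.1824 × 1.082637 = 174.5020
Market €171.55 < fair 174.5020: forward underpriced → reverse cash-and-carry (short the stock, invest proceeds at r, pay the dividends, go long the forward).
Profit at T = |F_mkt − F*| = |171.55 − 174.5020| = €2.95 per share

€2.95 per share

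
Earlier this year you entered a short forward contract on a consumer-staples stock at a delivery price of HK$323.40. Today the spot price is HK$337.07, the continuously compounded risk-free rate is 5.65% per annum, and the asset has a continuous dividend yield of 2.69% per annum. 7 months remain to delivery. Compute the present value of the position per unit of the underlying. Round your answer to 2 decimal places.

-HK$18.91

Current fair forward for the remaining 7 months: F = S·e^((r − q)·T), (r − q) = 0.0565 − 0.0269 = 0.0296
F = 337.07 · e^(0.0296 × 7/12) = 337.07 × 1.017417 = 342.9407
Value of long forward = (F − K)·e^(−rT) = (342.9407 − 323.40) · e^(−0.0565·7/12)
= 19.5407 × 0.967579 = 18.91
Short position value = −(long value) = -HK$18.91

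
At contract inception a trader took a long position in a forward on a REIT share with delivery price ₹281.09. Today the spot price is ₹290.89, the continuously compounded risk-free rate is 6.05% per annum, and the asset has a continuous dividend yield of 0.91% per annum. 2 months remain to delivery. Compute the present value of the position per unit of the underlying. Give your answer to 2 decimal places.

₹12.18

Current fair forward for the remaining 2 months: F = S·e^((r − q)·T), (r − q) = 0.0605 − 0.0091 = 0.0514
F = 290.89 · e^(0.0514 × 2/12) = 290.89 × 1.008603 = 293.3925
Value of long forward = (F − K)·e^(−rT) = (293.3925 − 281.09) · e^(−0.0605·2/12)
= 12.3025 × 0.989967 = 12.18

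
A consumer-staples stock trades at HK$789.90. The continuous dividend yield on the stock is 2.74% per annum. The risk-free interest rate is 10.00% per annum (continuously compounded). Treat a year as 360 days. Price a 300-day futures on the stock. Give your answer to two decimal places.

HK$839.16

F = S·e^((r − q)T) = 789.90 · e^((0.1000 − 0.0274) × 300/360)
= 789.90 · e^0.060500 = 789.90 × 1.062368
F = HK$839.16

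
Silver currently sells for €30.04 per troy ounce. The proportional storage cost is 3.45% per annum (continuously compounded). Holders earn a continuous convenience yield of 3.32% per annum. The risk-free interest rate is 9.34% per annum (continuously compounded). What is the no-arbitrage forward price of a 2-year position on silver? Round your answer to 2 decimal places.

€36.30 per troy ounce

Net carry = r + u − y = 0.0934 + 0.0345 − 0.0332 = 0.0947
F = S·e^((r+u−y)T) = 30.04 · e^(0.0947 × 2) = 30.04 · e^0.189400
= 30.04 × 1.208524 = €36.30 per troy ounce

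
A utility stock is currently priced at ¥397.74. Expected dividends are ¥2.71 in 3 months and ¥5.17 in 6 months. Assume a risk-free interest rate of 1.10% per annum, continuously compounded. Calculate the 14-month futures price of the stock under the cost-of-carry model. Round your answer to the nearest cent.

PV(dividends) I = 2.71·e^(−0.0110·3/12) + 5.17·e^(−0.0110·6/12)
I = 2.7026 + 5.1416 = 7.8442
F = (S − I)·e^(rT) = (397.74 − 7.8442) · e^(0.0110·14/12)
= 389.8958 · e^0.012833 = 389.8958 × 1.012916 = ¥394.93

¥394.93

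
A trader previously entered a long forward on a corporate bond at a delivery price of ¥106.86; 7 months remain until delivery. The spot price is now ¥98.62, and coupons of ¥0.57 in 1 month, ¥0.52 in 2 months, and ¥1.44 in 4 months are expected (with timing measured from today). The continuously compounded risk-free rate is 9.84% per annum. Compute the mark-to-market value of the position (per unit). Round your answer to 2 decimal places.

-¥4.75

PV(remaining coupons) I = 0.57·e^(−0.0984·1/12) + 0.52·e^(−0.0984·2/12) + 1.44·e^(−0.0984·4/12) = 2.4704
Current forward F = (S − I)·e^(rT) = (98.62 − 2.4704)·e^(0.0984·7/12) = 96.1496 × 1.059079 = 101.8300
Value (long) = (F − K)·e^(−rT) = (101.8300 − 106.86) × 0.944216 = -4.7494
Value = -¥4.75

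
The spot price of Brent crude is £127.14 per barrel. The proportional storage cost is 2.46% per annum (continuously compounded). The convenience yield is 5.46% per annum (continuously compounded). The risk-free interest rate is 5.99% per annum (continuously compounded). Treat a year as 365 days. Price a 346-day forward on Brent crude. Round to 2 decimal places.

Net carry = r + u − y = 0.0599 + 0.0246 − 0.0546 = 0.0299
F = S·e^((r+u−y)T) = 127.14 · e^(0.0299 × 346/365) = 127.14 · e^0.028344
= 127.14 × 1.028750 = £130.80 per barrel

£130.80 per barrel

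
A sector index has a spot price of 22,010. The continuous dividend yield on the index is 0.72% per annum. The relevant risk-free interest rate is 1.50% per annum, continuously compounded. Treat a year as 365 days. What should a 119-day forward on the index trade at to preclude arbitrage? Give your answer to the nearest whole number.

F = S·e^((r − q)T) = 22010 · e^((0.0150 − 0.0072) × 119/365)
= 22010 · e^0.002543 = 22010 × 1.002546
F = 22,066

22,066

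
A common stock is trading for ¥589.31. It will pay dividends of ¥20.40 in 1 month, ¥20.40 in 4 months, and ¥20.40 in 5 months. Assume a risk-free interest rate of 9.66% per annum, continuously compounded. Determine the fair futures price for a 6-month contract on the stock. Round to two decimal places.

PV(dividends) I = 20.40·e^(−0.0966·1/12) + 20.40·e^(−0.0966·4/12) + 20.40·e^(−0.0966·5/12)
I = 20.2364 + 19.7536 + 19.5952 = 59.5852
F = (S − I)·e^(rT) = (589.31 − 59.5852) · e^(0.0966·6/12)
= 529.7248 · e^0.048300 = 529.7248 × 1.049485 = ¥555.94

¥555.94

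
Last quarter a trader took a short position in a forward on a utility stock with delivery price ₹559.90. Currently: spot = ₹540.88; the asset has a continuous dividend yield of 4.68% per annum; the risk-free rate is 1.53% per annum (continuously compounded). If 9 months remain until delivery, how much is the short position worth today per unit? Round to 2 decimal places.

Current fair forward for the remaining 9 months: F = S·e^((r − q)·T), (r − q) = 0.0153 − 0.0468 = -0.0315
F = 540.88 · e^(-0.0315 × 9/12) = 540.88 × 0.976652 = 528.2515
Value of long forward = (F − K)·e^(−rT) = (528.2515 − 559.90) · e^(−0.0153·9/12)
= -31.6485 × 0.988591 = -31.29
Short position value = −(long value) = ₹31.29

₹31.29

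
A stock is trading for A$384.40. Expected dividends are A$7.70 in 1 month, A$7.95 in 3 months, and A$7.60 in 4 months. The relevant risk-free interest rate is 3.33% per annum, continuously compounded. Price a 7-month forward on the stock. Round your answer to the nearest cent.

A$368.41

PV(dividends) I = 7.70·e^(−0.0333·1/12) + 7.95·e^(−0.0333·3/12) + 7.60·e^(−0.0333·4/12)
I = 7.6787 + 7.8841 + 7.5161 = 23.0789
F = (S − I)·e^(rT) = (384.40 − 23.0789) · e^(0.0333·7/12)
= 361.3211 · e^0.019425 = 361.3211 × 1.019615 = A$368.41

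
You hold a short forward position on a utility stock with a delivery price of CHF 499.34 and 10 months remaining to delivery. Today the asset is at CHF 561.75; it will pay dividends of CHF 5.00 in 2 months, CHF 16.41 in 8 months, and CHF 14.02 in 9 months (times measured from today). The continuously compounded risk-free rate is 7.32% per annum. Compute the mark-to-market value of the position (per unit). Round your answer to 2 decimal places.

PV(remaining dividends) I = 5.00·e^(−0.0732·2/12) + 16.41·e^(−0.0732·8/12) + 14.02·e^(−0.0732·9/12) = 33.8388
Current forward F = (S − I)·e^(rT) = (561.75 − 33.8388)·e^(0.0732·10/12) = 527.9112 × 1.062899 = 561.1163
Value (long) = (F − K)·e^(−rT) = (561.1163 − 499.34) × 0.940823 = 58.1206
Short position value = −(long value) = -CHF 58.12

-CHF 58.12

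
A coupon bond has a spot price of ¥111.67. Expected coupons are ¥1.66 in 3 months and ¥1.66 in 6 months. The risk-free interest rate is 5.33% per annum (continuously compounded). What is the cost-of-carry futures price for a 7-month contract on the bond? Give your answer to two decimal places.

PV(coupons) I = 1.66·e^(−0.0533·3/12) + 1.66·e^(−0.0533·6/12)
I = 1.6380 + 1.6163 = 3.2543
F = (S − I)·e^(rT) = (111.67 − 3.2543) · e^(0.0533·7/12)
= 108.4157 · e^0.031092 = 108.4157 × 1.031580 = ¥111.84

¥111.84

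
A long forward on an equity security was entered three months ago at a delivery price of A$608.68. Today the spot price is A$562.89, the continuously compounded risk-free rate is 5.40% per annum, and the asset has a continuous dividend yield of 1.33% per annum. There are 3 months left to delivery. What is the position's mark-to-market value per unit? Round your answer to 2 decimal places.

-A$39.50

Current fair forward for the remaining 3 months: F = S·e^((r − q)·T), (r − q) = 0.0540 − 0.0133 = 0.0407
F = 562.89 · e^(0.0407 × 3/12) = 562.89 × 1.010227 = 568.6467
Value of long forward = (F − K)·e^(−rT) = (568.6467 − 608.68) · e^(−0.0540·3/12)
= -40.0333 × 0.986591 = -39.50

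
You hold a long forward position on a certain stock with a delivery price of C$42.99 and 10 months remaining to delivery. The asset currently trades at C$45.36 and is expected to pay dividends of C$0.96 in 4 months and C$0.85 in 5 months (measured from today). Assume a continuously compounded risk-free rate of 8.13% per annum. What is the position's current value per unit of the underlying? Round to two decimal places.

PV(remaining dividends) I = 0.96·e^(−0.0813·4/12) + 0.85·e^(−0.0813·5/12) = 1.7560
Current forward F = (S − I)·e^(rT) = (45.36 − 1.7560)·e^(0.0813·10/12) = 43.6040 × 1.070098 = 46.6606
Value (long) = (F − K)·e^(−rT) = (46.6606 − 42.99) × 0.934494 = 3.4302
Value = C$3.43

C$3.43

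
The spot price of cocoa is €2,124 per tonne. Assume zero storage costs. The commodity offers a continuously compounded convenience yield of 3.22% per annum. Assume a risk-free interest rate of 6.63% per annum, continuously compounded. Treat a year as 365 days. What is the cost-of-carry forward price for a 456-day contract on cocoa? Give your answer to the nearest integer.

Net carry = r + u − y = 0.0663 + 0.0000 − 0.0322 = 0.0341
F = S·e^((r+u−y)T) = 2124 · e^(0.0341 × 456/365) = 2124 · e^0.042602
= 2124 × 1.043522 = €2,216 per tonne

€2,216 per tonne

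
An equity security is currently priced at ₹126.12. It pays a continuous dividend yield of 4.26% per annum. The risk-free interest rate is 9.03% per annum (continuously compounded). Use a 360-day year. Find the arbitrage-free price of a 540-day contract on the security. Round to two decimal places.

₹135.47

F = S·e^((r − q)T) = 126.12 · e^((0.0903 − 0.0426) × 540/360)
= 126.12 · e^0.071550 = 126.12 × 1.074172
F = ₹135.47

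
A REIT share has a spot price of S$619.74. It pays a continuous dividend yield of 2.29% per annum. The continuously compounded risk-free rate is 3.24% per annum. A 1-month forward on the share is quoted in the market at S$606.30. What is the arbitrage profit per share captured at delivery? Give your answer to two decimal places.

S$13.93 per share

Fair forward: F* = S·e^(carry·T), with carry = (r − q) = 0.0324 − 0.0229 = 0.0095
F* = 619.74 · e^(0.0095 × 1/12) = 619.74 · e^0.000792 = 619.74 × 1.000792 = S$620.2308
Market S$606.30 < fair S$620.2308: forward underpriced → reverse cash-and-carry (short spot, go long the forward).
At maturity, profit = |F_mkt − F*| = |606.30 − 620.2308| = S$13.93 per share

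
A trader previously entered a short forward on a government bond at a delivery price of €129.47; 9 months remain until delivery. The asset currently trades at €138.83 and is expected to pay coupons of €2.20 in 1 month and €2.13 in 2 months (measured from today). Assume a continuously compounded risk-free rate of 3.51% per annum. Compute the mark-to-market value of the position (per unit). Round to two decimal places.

-€8.41

PV(remaining coupons) I = 2.20·e^(−0.0351·1/12) + 2.13·e^(−0.0351·2/12) = 4.3112
Current forward F = (S − I)·e^(rT) = (138.83 − 4.3112)·e^(0.0351·9/12) = 134.5188 × 1.026675 = 138.1071
Value (long) = (F − K)·e^(−rT) = (138.1071 − 129.47) × 0.974018 = 8.4127
Short position value = −(long value) = -€8.41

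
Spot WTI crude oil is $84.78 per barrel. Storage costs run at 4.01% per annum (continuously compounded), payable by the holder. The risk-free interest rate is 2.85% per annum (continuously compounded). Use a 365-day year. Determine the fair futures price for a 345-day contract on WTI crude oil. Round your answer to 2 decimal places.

Net carry = r + u − y = 0.0285 + 0.0401 − 0.0000 = 0.0686
F = S·e^((r+u−y)T) = 84.78 · e^(0.0686 × 345/365) = 84.78 · e^0.064841
= 84.78 × 1.066989 = $90.46 per barrel

$90.46 per barrel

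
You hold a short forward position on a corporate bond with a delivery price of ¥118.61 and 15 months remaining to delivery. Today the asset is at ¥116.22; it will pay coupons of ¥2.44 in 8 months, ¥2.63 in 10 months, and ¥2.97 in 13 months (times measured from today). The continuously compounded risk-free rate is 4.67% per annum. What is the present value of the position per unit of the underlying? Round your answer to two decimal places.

PV(remaining coupons) I = 2.44·e^(−0.0467·8/12) + 2.63·e^(−0.0467·10/12) + 2.97·e^(−0.0467·13/12) = 7.7183
Current forward F = (S − I)·e^(rT) = (116.22 − 7.7183)·e^(0.0467·15/12) = 108.5017 × 1.060112 = 115.0240
Value (long) = (F − K)·e^(−rT) = (115.0240 − 118.61) × 0.943296 = -3.3827
Short position value = −(long value) = ¥3.38

¥3.38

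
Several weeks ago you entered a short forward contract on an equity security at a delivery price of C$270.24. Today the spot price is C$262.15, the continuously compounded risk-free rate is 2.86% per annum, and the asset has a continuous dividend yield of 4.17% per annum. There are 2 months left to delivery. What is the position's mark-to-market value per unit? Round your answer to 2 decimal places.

C$8.62

Current fair forward for the remaining 2 months: F = S·e^((r − q)·T), (r − q) = 0.0286 − 0.0417 = -0.0131
F = 262.15 · e^(-0.0131 × 2/12) = 262.15 × 0.997819 = 261.5783
Value of long forward = (F − K)·e^(−rT) = (261.5783 − 270.24) · e^(−0.0286·2/12)
= -8.6617 × 0.995245 = -8.62
Short position value = −(long value) = C$8.62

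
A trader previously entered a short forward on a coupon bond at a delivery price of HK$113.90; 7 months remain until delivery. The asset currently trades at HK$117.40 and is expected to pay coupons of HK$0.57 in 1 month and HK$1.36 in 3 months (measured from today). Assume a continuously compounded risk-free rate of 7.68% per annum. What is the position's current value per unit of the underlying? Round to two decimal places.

-HK$6.59

PV(remaining coupons) I = 0.57·e^(−0.0768·1/12) + 1.36·e^(−0.0768·3/12) = 1.9005
Current forward F = (S − I)·e^(rT) = (117.40 − 1.9005)·e^(0.0768·7/12) = 115.4995 × 1.045819 = 120.7916
Value (long) = (F − K)·e^(−rT) = (120.7916 − 113.90) × 0.956189 = 6.5897
Short position value = −(long value) = -HK$6.59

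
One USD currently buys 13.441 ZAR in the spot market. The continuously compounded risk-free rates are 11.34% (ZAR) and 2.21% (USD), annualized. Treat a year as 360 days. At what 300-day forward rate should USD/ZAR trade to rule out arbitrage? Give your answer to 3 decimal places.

14.504

F = S·e^((r_ZAR − r_USD)T) = 13.441 · e^((0.1134 − 0.0221) × 300/360)
= 13.441 · e^0.076083 = 13.441 × 1.079052
F = 14.504 ZAR per USD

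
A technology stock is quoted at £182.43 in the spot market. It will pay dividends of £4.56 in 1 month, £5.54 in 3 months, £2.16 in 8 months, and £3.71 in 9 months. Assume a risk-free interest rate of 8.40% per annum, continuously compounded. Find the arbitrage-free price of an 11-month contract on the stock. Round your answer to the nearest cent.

£180.31

PV(dividends) I = 4.56·e^(−0.0840·1/12) + 5.54·e^(−0.0840·3/12) + 2.16·e^(−0.0840·8/12) + 3.71·e^(−0.0840·9/12)
I = 4.5282 + 5.4249 + 2.0424 + 3.4835 = 15.4790
F = (S − I)·e^(rT) = (182.43 − 15.4790) · e^(0.0840·11/12)
= 166.9510 · e^0.077000 = 166.9510 × 1.080042 = £180.31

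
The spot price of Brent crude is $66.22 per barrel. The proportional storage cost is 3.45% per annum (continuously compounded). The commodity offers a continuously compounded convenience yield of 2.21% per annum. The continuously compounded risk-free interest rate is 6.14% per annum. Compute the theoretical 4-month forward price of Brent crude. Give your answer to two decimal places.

$67.87 per barrel

Net carry = r + u − y = 0.0614 + 0.0345 − 0.0221 = 0.0738
F = S·e^((r+u−y)T) = 66.22 · e^(0.0738 × 4/12) = 66.22 · e^0.024600
= 66.22 × 1.024905 = $67.87 per barrel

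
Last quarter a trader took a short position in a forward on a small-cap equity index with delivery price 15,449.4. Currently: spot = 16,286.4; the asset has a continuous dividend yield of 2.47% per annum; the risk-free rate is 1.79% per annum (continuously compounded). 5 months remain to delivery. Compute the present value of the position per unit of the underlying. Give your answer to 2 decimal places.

-785.04

Current fair forward for the remaining 5 months: F = S·e^((r − q)·T), (r − q) = 0.0179 − 0.0247 = -0.0068
F = 16286.4 · e^(-0.0068 × 5/12) = 16286.4 × 0.99717068 = 16240.3206
Value of long forward = (F − K)·e^(−rT) = (16240.3206 − 15449.4) · e^(−0.0179·5/12)
= 790.9206 × 0.99256941 = 785.04
Short position value = −(long value) = -785.04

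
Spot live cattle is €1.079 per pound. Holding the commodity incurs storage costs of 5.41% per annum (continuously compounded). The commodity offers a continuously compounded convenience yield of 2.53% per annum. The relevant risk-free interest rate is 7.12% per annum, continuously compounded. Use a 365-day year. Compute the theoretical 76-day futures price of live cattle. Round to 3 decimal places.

€1.102 per pound

Net carry = r + u − y = 0.0712 + 0.0541 − 0.0253 = 0.1000
F = S·e^((r+u−y)T) = 1.079 · e^(0.1000 × 76/365) = 1.079 · e^0.020822
= 1.079 × 1.021040 = €1.102 per pound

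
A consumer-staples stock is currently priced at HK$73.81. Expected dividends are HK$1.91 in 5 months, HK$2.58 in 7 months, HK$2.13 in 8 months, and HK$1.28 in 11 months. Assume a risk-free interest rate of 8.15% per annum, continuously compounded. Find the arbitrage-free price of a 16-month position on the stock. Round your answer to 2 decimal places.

HK$73.91

PV(dividends) I = 1.91·e^(−0.0815·5/12) + 2.58·e^(−0.0815·7/12) + 2.13·e^(−0.0815·8/12) + 1.28·e^(−0.0815·11/12)
I = 1.8462 + 2.4602 + 2.0174 + 1.1879 = 7.5117
F = (S − I)·e^(rT) = (73.81 − 7.5117) · e^(0.0815·16/12)
= 66.2983 · e^0.108667 = 66.2983 × 1.114791 = HK$73.91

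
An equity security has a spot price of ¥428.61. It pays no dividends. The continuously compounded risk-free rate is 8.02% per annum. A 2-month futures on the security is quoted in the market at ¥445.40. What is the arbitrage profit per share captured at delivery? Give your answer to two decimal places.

¥11.02 per share

Fair futures: F* = S·e^(carry·T), with carry = r = 0.0802
F* = 428.61 · e^(0.0802 × 2/12) = 428.61 · e^0.013367 = 428.61 × 1.013457 = ¥434.3778
Market ¥445.40 > fair ¥434.3778: forward overpriced → cash-and-carry (buy spot, short the forward).
At maturity, profit = |F_mkt − F*| = |445.40 − 434.3778| = ¥11.02 per share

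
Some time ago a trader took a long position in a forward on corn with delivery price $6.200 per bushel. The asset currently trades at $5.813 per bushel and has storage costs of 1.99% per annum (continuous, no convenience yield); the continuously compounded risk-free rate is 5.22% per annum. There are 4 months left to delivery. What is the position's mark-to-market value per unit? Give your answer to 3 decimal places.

Current fair forward for the remaining 4 months: F = S·e^((r + u)·T), (r + u) = 0.0522 + 0.0199 = 0.0721
F = 5.813 · e^(0.0721 × 4/12) = 5.813 × 1.024324 = 5.9544
Value of long forward = (F − K)·e^(−rT) = (5.9544 − 6.200) · e^(−0.0522·4/12)
= -0.2456 × 0.982751 = -0.241

-$0.241 per bushel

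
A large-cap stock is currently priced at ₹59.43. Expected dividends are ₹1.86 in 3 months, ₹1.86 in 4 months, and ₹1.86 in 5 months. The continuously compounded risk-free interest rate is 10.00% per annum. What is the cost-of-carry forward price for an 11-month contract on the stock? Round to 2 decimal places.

PV(dividends) I = 1.86·e^(−0.1000·3/12) + 1.86·e^(−0.1000·4/12) + 1.86·e^(−0.1000·5/12)
I = 1.8141 + 1.7990 + 1.7841 = 5.3972
F = (S − I)·e^(rT) = (59.43 − 5.3972) · e^(0.1000·11/12)
= 54.0328 · e^0.091667 = 54.0328 × 1.096000 = ₹59.22

₹59.22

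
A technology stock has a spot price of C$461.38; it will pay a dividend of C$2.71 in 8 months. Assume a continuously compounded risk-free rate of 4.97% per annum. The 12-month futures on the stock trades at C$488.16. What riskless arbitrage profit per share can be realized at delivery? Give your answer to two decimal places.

PV(dividends) I = 2.71·e^(−0.0497·8/12) = 2.6217
Fair futures F* = (S − I)·e^(rT) = (461.38 − 2.6217)·e^0.049700 = 458.7583 × 1.050956 = 482.1348
Market C$488.16 > fair 482.1348: forward overpriced → cash-and-carry (borrow at r, buy the stock and collect the dividends, short the forward).
Profit at T = |F_mkt − F*| = |488.16 − 482.1348| = C$6.03 per share

C$6.03 per share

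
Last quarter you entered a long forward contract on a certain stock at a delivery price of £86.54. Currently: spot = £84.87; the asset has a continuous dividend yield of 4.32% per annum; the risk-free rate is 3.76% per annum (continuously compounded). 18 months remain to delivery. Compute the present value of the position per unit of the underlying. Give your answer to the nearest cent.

Current fair forward for the remaining 18 months: F = S·e^((r − q)·T), (r − q) = 0.0376 − 0.0432 = -0.0056
F = 84.87 · e^(-0.0056 × 18/12) = 84.87 × 0.991635 = 84.1601
Value of long forward = (F − K)·e^(−rT) = (84.1601 − 86.54) · e^(−0.0376·18/12)
= -2.3799 × 0.945161 = -2.25

-£2.25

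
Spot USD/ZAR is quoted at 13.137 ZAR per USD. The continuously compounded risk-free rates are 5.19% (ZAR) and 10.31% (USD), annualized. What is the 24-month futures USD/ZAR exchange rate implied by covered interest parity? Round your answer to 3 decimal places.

11.858

F = S·e^((r_ZAR − r_USD)T) = 13.137 · e^((0.0519 − 0.1031) × 24/12)
= 13.137 · e^-0.102400 = 13.137 × 0.902668
F = 11.858 ZAR per USD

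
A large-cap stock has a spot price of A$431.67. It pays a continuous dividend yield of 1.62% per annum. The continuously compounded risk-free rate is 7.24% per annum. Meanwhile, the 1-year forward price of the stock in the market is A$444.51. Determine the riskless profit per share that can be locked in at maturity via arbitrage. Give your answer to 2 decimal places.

A$12.11 per share

Fair forward: F* = S·e^(carry·T), with carry = (r − q) = 0.0724 − 0.0162 = 0.0562
F* = 431.67 · e^(0.0562 × 1) = 431.67 · e^0.056200 = 431.67 × 1.057809 = A$456.6244
Market A$444.51 < fair A$456.6244: forward underpriced → reverse cash-and-carry (short spot, go long the forward).
At maturity, profit = |F_mkt − F*| = |444.51 − 456.6244| = A$12.11 per share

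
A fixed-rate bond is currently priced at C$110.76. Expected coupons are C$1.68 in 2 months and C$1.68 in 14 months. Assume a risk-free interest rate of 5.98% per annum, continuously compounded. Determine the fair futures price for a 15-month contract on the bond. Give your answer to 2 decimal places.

PV(coupons) I = 1.68·e^(−0.0598·2/12) + 1.68·e^(−0.0598·14/12)
I = 1.6633 + 1.5668 = 3.2301
F = (S − I)·e^(rT) = (110.76 − 3.2301) · e^(0.0598·15/12)
= 107.5299 · e^0.074750 = 107.5299 × 1.077615 = C$115.88

C$115.88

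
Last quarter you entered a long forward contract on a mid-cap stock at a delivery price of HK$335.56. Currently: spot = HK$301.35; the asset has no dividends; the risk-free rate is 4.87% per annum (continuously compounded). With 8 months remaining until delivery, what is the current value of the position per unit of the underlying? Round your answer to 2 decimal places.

-HK$23.49

Current fair forward for the remaining 8 months: F = S·e^(r·T), r = 0.0487
F = 301.35 · e^(0.0487 × 8/12) = 301.35 × 1.032999 = 311.2942
Value of long forward = (F − K)·e^(−rT) = (311.2942 − 335.56) · e^(−0.0487·8/12)
= -24.2658 × 0.968055 = -23.49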